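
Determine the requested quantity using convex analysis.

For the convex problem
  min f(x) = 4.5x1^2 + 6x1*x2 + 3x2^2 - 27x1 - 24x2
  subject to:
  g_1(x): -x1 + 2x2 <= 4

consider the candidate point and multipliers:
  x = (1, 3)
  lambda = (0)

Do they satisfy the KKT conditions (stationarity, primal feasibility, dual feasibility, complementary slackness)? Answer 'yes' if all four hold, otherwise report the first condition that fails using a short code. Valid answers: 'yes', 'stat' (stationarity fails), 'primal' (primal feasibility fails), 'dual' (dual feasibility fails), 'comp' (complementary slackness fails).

Gradient of f: grad f(x) = Q x + c = (0, 0)
Constraint values g_i(x) = a_i^T x - b_i:
  g_1((1, 3)) = 1
Stationarity residual: grad f(x) + sum_i lambda_i a_i = (0, 0)
  -> stationarity OK
Primal feasibility (all g_i <= 0): FAILS
Dual feasibility (all lambda_i >= 0): OK
Complementary slackness (lambda_i * g_i(x) = 0 for all i): OK

Verdict: the first failing condition is primal_feasibility -> primal.

primal


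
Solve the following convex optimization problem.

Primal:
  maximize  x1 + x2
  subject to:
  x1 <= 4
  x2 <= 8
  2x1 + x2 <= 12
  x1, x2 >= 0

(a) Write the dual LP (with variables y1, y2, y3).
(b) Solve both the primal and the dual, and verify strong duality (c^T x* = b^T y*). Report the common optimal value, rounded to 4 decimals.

The standard primal-dual pair for 'max c^T x s.t. A x <= b, x >= 0' is:
  Dual:  min b^T y  s.t.  A^T y >= c,  y >= 0.

So the dual LP is:
  minimize  4y1 + 8y2 + 12y3
  subject to:
    y1 + 2y3 >= 1
    y2 + y3 >= 1
    y1, y2, y3 >= 0

Solving the primal: x* = (2, 8).
  primal value c^T x* = 10.
Solving the dual: y* = (0, 0.5, 0.5).
  dual value b^T y* = 10.
Strong duality: c^T x* = b^T y*. Confirmed.

10


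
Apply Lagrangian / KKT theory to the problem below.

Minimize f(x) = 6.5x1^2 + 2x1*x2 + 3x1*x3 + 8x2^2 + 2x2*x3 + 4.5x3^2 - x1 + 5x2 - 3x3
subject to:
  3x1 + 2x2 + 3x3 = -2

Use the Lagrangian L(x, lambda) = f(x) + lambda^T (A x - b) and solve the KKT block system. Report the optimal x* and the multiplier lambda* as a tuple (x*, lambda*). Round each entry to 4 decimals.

Form the Lagrangian:
  L(x, lambda) = (1/2) x^T Q x + c^T x + lambda^T (A x - b)
Stationarity (grad_x L = 0): Q x + c + A^T lambda = 0.
Primal feasibility: A x = b.

This gives the KKT block system:
  [ Q   A^T ] [ x     ]   [-c ]
  [ A    0  ] [ lambda ] = [ b ]

Solving the linear system:
  x*      = (-0.25, -0.5, -0.0833)
  lambda* = (1.8333)
  f(x*)   = 0.8333

x* = (-0.25, -0.5, -0.0833), lambda* = (1.8333)


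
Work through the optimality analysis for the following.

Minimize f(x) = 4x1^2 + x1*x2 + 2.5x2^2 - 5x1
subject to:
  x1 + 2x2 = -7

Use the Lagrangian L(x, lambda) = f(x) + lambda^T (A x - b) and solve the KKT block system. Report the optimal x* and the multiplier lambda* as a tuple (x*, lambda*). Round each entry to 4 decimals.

Form the Lagrangian:
  L(x, lambda) = (1/2) x^T Q x + c^T x + lambda^T (A x - b)
Stationarity (grad_x L = 0): Q x + c + A^T lambda = 0.
Primal feasibility: A x = b.

This gives the KKT block system:
  [ Q   A^T ] [ x     ]   [-c ]
  [ A    0  ] [ lambda ] = [ b ]

Solving the linear system:
  x*      = (-0.0303, -3.4848)
  lambda* = (8.7273)
  f(x*)   = 30.6212

x* = (-0.0303, -3.4848), lambda* = (8.7273)


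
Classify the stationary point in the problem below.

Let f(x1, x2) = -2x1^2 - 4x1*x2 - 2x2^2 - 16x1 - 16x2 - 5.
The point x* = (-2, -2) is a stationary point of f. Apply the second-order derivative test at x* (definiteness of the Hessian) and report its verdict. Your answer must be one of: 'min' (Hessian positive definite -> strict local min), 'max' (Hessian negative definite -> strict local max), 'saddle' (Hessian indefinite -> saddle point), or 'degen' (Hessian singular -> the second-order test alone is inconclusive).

Compute the Hessian H = grad^2 f:
  H = [[-4, -4], [-4, -4]]
Verify stationarity: grad f(x*) = H x* + g = (0, 0).
Eigenvalues of H: -8, 0.
H has a zero eigenvalue (singular; negative semidefinite but not definite), so H is neither positive definite, negative definite, nor indefinite. The second-order test alone is inconclusive -> degen.
(Indeed, f is constant along the null direction of H through x*, so x* is not a strict local extremum.)

degen


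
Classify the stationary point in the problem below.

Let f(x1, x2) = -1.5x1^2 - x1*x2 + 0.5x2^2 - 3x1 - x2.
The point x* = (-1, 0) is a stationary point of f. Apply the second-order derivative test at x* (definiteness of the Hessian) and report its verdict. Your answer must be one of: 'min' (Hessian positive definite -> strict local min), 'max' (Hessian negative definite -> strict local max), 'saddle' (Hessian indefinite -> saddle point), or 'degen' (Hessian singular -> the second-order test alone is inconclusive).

Compute the Hessian H = grad^2 f:
  H = [[-3, -1], [-1, 1]]
Verify stationarity: grad f(x*) = H x* + g = (0, 0).
Eigenvalues of H: -3.2361, 1.2361.
Eigenvalues have mixed signs, so H is indefinite -> x* is a saddle point.

saddle


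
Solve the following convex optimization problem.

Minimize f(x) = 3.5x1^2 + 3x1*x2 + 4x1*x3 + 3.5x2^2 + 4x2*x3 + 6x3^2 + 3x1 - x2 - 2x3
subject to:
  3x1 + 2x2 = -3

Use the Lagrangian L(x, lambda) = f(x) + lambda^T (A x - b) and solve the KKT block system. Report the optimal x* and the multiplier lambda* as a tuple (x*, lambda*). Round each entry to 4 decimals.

Form the Lagrangian:
  L(x, lambda) = (1/2) x^T Q x + c^T x + lambda^T (A x - b)
Stationarity (grad_x L = 0): Q x + c + A^T lambda = 0.
Primal feasibility: A x = b.

This gives the KKT block system:
  [ Q   A^T ] [ x     ]   [-c ]
  [ A    0  ] [ lambda ] = [ b ]

Solving the linear system:
  x*      = (-1.0745, 0.1118, 0.4876)
  lambda* = (0.7453)
  f(x*)   = -1.0373

x* = (-1.0745, 0.1118, 0.4876), lambda* = (0.7453)


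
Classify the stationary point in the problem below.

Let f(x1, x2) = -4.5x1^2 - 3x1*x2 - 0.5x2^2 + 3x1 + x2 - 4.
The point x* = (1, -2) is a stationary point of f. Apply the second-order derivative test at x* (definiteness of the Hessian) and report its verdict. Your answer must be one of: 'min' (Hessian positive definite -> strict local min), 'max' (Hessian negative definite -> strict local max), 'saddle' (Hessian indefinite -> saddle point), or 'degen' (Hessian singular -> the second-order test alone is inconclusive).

Compute the Hessian H = grad^2 f:
  H = [[-9, -3], [-3, -1]]
Verify stationarity: grad f(x*) = H x* + g = (0, 0).
Eigenvalues of H: -10, 0.
H has a zero eigenvalue (singular; negative semidefinite but not definite), so H is neither positive definite, negative definite, nor indefinite. The second-order test alone is inconclusive -> degen.
(Indeed, f is constant along the null direction of H through x*, so x* is not a strict local extremum.)

degen


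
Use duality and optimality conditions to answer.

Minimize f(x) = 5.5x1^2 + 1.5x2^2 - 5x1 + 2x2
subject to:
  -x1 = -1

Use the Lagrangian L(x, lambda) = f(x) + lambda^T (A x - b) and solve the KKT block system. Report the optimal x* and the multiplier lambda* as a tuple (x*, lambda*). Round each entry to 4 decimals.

Form the Lagrangian:
  L(x, lambda) = (1/2) x^T Q x + c^T x + lambda^T (A x - b)
Stationarity (grad_x L = 0): Q x + c + A^T lambda = 0.
Primal feasibility: A x = b.

This gives the KKT block system:
  [ Q   A^T ] [ x     ]   [-c ]
  [ A    0  ] [ lambda ] = [ b ]

Solving the linear system:
  x*      = (1, -0.6667)
  lambda* = (6)
  f(x*)   = -0.1667

x* = (1, -0.6667), lambda* = (6)


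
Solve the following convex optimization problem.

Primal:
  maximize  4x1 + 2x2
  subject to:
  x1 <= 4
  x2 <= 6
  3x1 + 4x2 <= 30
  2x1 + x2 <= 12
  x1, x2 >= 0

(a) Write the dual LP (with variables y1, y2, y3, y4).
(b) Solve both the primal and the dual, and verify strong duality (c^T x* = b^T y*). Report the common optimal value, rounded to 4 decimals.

The standard primal-dual pair for 'max c^T x s.t. A x <= b, x >= 0' is:
  Dual:  min b^T y  s.t.  A^T y >= c,  y >= 0.

So the dual LP is:
  minimize  4y1 + 6y2 + 30y3 + 12y4
  subject to:
    y1 + 3y3 + 2y4 >= 4
    y2 + 4y3 + y4 >= 2
    y1, y2, y3, y4 >= 0

Solving the primal: x* = (3.6, 4.8).
  primal value c^T x* = 24.
Solving the dual: y* = (0, 0, 0, 2).
  dual value b^T y* = 24.
Strong duality: c^T x* = b^T y*. Confirmed.

24


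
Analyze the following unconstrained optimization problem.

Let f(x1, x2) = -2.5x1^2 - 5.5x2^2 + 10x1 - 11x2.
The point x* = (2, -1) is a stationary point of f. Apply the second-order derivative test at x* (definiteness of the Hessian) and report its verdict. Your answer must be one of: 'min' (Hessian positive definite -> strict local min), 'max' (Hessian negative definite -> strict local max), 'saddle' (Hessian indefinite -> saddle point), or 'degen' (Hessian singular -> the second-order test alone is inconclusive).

Compute the Hessian H = grad^2 f:
  H = [[-5, 0], [0, -11]]
Verify stationarity: grad f(x*) = H x* + g = (0, 0).
Eigenvalues of H: -11, -5.
Both eigenvalues < 0, so H is negative definite -> x* is a strict local max.

max


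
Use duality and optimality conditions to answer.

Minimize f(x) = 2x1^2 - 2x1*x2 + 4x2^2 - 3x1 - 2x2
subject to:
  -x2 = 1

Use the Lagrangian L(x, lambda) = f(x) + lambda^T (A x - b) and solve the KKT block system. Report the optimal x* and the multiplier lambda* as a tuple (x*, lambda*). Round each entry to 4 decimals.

Form the Lagrangian:
  L(x, lambda) = (1/2) x^T Q x + c^T x + lambda^T (A x - b)
Stationarity (grad_x L = 0): Q x + c + A^T lambda = 0.
Primal feasibility: A x = b.

This gives the KKT block system:
  [ Q   A^T ] [ x     ]   [-c ]
  [ A    0  ] [ lambda ] = [ b ]

Solving the linear system:
  x*      = (0.25, -1)
  lambda* = (-10.5)
  f(x*)   = 5.875

x* = (0.25, -1), lambda* = (-10.5)


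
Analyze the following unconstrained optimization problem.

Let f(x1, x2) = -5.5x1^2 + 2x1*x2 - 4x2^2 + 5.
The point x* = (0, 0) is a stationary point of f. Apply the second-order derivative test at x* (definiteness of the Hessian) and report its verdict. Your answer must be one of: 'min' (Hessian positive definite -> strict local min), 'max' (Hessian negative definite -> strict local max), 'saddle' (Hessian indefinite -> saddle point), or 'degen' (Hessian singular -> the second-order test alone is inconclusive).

Compute the Hessian H = grad^2 f:
  H = [[-11, 2], [2, -8]]
Verify stationarity: grad f(x*) = H x* + g = (0, 0).
Eigenvalues of H: -12, -7.
Both eigenvalues < 0, so H is negative definite -> x* is a strict local max.

max


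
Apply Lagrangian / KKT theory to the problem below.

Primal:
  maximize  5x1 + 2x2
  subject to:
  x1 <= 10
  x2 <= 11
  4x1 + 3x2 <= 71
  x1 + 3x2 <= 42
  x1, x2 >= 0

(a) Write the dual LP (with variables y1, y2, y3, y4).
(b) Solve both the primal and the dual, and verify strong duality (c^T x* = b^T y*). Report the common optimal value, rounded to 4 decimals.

The standard primal-dual pair for 'max c^T x s.t. A x <= b, x >= 0' is:
  Dual:  min b^T y  s.t.  A^T y >= c,  y >= 0.

So the dual LP is:
  minimize  10y1 + 11y2 + 71y3 + 42y4
  subject to:
    y1 + 4y3 + y4 >= 5
    y2 + 3y3 + 3y4 >= 2
    y1, y2, y3, y4 >= 0

Solving the primal: x* = (10, 10.3333).
  primal value c^T x* = 70.6667.
Solving the dual: y* = (2.3333, 0, 0.6667, 0).
  dual value b^T y* = 70.6667.
Strong duality: c^T x* = b^T y*. Confirmed.

70.6667


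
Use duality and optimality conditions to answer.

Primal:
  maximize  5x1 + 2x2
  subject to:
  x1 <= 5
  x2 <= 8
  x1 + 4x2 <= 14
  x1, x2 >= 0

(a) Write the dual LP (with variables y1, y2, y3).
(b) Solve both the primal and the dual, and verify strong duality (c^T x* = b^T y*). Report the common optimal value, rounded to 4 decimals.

The standard primal-dual pair for 'max c^T x s.t. A x <= b, x >= 0' is:
  Dual:  min b^T y  s.t.  A^T y >= c,  y >= 0.

So the dual LP is:
  minimize  5y1 + 8y2 + 14y3
  subject to:
    y1 + y3 >= 5
    y2 + 4y3 >= 2
    y1, y2, y3 >= 0

Solving the primal: x* = (5, 2.25).
  primal value c^T x* = 29.5.
Solving the dual: y* = (4.5, 0, 0.5).
  dual value b^T y* = 29.5.
Strong duality: c^T x* = b^T y*. Confirmed.

29.5


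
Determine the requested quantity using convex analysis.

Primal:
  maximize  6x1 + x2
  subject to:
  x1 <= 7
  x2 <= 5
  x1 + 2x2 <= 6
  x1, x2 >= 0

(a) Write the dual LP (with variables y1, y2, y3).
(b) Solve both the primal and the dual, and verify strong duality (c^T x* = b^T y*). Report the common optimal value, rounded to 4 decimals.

The standard primal-dual pair for 'max c^T x s.t. A x <= b, x >= 0' is:
  Dual:  min b^T y  s.t.  A^T y >= c,  y >= 0.

So the dual LP is:
  minimize  7y1 + 5y2 + 6y3
  subject to:
    y1 + y3 >= 6
    y2 + 2y3 >= 1
    y1, y2, y3 >= 0

Solving the primal: x* = (6, 0).
  primal value c^T x* = 36.
Solving the dual: y* = (0, 0, 6).
  dual value b^T y* = 36.
Strong duality: c^T x* = b^T y*. Confirmed.

36


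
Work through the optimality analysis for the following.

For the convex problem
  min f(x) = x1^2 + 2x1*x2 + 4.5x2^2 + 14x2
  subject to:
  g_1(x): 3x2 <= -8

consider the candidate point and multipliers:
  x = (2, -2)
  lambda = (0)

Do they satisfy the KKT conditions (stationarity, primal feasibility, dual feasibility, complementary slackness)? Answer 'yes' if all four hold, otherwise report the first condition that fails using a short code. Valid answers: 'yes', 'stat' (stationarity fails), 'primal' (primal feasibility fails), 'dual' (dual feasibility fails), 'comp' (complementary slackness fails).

Gradient of f: grad f(x) = Q x + c = (0, 0)
Constraint values g_i(x) = a_i^T x - b_i:
  g_1((2, -2)) = 2
Stationarity residual: grad f(x) + sum_i lambda_i a_i = (0, 0)
  -> stationarity OK
Primal feasibility (all g_i <= 0): FAILS
Dual feasibility (all lambda_i >= 0): OK
Complementary slackness (lambda_i * g_i(x) = 0 for all i): OK

Verdict: the first failing condition is primal_feasibility -> primal.

primal


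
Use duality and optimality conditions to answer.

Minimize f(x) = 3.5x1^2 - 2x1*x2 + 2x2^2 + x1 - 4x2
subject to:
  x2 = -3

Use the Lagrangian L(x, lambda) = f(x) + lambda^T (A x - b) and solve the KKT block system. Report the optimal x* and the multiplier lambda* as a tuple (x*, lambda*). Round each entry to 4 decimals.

Form the Lagrangian:
  L(x, lambda) = (1/2) x^T Q x + c^T x + lambda^T (A x - b)
Stationarity (grad_x L = 0): Q x + c + A^T lambda = 0.
Primal feasibility: A x = b.

This gives the KKT block system:
  [ Q   A^T ] [ x     ]   [-c ]
  [ A    0  ] [ lambda ] = [ b ]

Solving the linear system:
  x*      = (-1, -3)
  lambda* = (14)
  f(x*)   = 26.5

x* = (-1, -3), lambda* = (14)


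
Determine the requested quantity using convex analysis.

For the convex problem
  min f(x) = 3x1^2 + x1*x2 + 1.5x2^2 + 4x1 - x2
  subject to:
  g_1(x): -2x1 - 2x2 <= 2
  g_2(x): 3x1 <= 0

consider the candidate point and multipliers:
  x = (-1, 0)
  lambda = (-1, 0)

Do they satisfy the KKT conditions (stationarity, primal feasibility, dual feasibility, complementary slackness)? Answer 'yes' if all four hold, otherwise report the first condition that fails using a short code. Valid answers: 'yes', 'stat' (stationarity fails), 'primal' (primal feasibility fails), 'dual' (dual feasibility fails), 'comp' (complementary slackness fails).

Gradient of f: grad f(x) = Q x + c = (-2, -2)
Constraint values g_i(x) = a_i^T x - b_i:
  g_1((-1, 0)) = 0
  g_2((-1, 0)) = -3
Stationarity residual: grad f(x) + sum_i lambda_i a_i = (0, 0)
  -> stationarity OK
Primal feasibility (all g_i <= 0): OK
Dual feasibility (all lambda_i >= 0): FAILS
Complementary slackness (lambda_i * g_i(x) = 0 for all i): OK

Verdict: the first failing condition is dual_feasibility -> dual.

dual


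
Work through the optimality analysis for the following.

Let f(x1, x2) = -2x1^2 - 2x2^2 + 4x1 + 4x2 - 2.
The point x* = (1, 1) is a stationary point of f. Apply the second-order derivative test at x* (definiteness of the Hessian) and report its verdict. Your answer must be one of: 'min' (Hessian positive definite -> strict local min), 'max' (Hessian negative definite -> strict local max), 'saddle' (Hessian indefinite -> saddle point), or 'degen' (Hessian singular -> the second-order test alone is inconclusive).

Compute the Hessian H = grad^2 f:
  H = [[-4, 0], [0, -4]]
Verify stationarity: grad f(x*) = H x* + g = (0, 0).
Eigenvalues of H: -4, -4.
Both eigenvalues < 0, so H is negative definite -> x* is a strict local max.

max


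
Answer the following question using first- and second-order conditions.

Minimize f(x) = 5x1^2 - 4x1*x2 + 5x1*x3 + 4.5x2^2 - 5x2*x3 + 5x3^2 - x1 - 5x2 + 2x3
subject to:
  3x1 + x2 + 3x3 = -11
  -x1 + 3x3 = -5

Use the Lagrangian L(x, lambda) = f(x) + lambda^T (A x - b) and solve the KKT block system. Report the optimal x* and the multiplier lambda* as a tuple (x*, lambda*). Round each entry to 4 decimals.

Form the Lagrangian:
  L(x, lambda) = (1/2) x^T Q x + c^T x + lambda^T (A x - b)
Stationarity (grad_x L = 0): Q x + c + A^T lambda = 0.
Primal feasibility: A x = b.

This gives the KKT block system:
  [ Q   A^T ] [ x     ]   [-c ]
  [ A    0  ] [ lambda ] = [ b ]

Solving the linear system:
  x*      = (-1.0916, -1.6336, -2.0305)
  lambda* = (5.1832, 0.0153)
  f(x*)   = 31.145

x* = (-1.0916, -1.6336, -2.0305), lambda* = (5.1832, 0.0153)


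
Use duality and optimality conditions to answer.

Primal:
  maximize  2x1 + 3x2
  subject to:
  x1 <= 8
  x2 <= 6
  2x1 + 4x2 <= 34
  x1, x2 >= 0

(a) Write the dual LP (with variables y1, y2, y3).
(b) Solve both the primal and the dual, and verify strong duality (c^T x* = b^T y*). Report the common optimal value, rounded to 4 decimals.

The standard primal-dual pair for 'max c^T x s.t. A x <= b, x >= 0' is:
  Dual:  min b^T y  s.t.  A^T y >= c,  y >= 0.

So the dual LP is:
  minimize  8y1 + 6y2 + 34y3
  subject to:
    y1 + 2y3 >= 2
    y2 + 4y3 >= 3
    y1, y2, y3 >= 0

Solving the primal: x* = (8, 4.5).
  primal value c^T x* = 29.5.
Solving the dual: y* = (0.5, 0, 0.75).
  dual value b^T y* = 29.5.
Strong duality: c^T x* = b^T y*. Confirmed.

29.5


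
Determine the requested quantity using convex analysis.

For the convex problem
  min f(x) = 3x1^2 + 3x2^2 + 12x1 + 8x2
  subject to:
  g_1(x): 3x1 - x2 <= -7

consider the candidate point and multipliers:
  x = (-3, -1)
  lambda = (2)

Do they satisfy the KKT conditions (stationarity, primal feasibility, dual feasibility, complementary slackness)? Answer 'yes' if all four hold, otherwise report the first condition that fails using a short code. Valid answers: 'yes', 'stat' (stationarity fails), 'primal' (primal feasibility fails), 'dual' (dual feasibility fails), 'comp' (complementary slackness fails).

Gradient of f: grad f(x) = Q x + c = (-6, 2)
Constraint values g_i(x) = a_i^T x - b_i:
  g_1((-3, -1)) = -1
Stationarity residual: grad f(x) + sum_i lambda_i a_i = (0, 0)
  -> stationarity OK
Primal feasibility (all g_i <= 0): OK
Dual feasibility (all lambda_i >= 0): OK
Complementary slackness (lambda_i * g_i(x) = 0 for all i): FAILS

Verdict: the first failing condition is complementary_slackness -> comp.

comp


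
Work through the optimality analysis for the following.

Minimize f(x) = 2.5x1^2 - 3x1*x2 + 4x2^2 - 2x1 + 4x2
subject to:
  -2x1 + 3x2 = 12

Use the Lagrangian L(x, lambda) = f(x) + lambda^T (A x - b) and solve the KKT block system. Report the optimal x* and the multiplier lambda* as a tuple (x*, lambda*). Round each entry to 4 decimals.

Form the Lagrangian:
  L(x, lambda) = (1/2) x^T Q x + c^T x + lambda^T (A x - b)
Stationarity (grad_x L = 0): Q x + c + A^T lambda = 0.
Primal feasibility: A x = b.

This gives the KKT block system:
  [ Q   A^T ] [ x     ]   [-c ]
  [ A    0  ] [ lambda ] = [ b ]

Solving the linear system:
  x*      = (-2.1951, 2.5366)
  lambda* = (-10.2927)
  f(x*)   = 69.0244

x* = (-2.1951, 2.5366), lambda* = (-10.2927)


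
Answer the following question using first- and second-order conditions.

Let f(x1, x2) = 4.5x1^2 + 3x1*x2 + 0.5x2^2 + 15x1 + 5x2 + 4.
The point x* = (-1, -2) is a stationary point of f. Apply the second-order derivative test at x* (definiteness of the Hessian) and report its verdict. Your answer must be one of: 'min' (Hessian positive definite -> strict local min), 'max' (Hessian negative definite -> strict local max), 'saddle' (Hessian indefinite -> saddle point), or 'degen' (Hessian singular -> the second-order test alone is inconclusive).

Compute the Hessian H = grad^2 f:
  H = [[9, 3], [3, 1]]
Verify stationarity: grad f(x*) = H x* + g = (0, 0).
Eigenvalues of H: 0, 10.
H has a zero eigenvalue (singular; positive semidefinite but not definite), so H is neither positive definite, negative definite, nor indefinite. The second-order test alone is inconclusive -> degen.
(Indeed, f is constant along the null direction of H through x*, so x* is not a strict local extremum.)

degen


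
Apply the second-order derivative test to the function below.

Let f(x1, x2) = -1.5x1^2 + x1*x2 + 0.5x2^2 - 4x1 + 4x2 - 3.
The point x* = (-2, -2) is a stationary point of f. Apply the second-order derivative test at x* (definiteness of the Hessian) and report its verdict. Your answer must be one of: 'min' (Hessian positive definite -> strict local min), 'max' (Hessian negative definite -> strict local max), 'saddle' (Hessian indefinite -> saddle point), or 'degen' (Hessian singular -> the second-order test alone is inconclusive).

Compute the Hessian H = grad^2 f:
  H = [[-3, 1], [1, 1]]
Verify stationarity: grad f(x*) = H x* + g = (0, 0).
Eigenvalues of H: -3.2361, 1.2361.
Eigenvalues have mixed signs, so H is indefinite -> x* is a saddle point.

saddle


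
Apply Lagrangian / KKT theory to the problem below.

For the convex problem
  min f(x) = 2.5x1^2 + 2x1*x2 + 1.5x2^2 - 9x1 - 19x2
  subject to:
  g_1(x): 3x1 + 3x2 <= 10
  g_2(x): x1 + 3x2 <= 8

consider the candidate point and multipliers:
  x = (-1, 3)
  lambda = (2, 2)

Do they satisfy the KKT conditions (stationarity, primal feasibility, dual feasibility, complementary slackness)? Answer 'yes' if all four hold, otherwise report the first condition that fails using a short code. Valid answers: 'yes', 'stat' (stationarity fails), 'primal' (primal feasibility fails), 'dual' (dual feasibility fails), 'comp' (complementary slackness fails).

Gradient of f: grad f(x) = Q x + c = (-8, -12)
Constraint values g_i(x) = a_i^T x - b_i:
  g_1((-1, 3)) = -4
  g_2((-1, 3)) = 0
Stationarity residual: grad f(x) + sum_i lambda_i a_i = (0, 0)
  -> stationarity OK
Primal feasibility (all g_i <= 0): OK
Dual feasibility (all lambda_i >= 0): OK
Complementary slackness (lambda_i * g_i(x) = 0 for all i): FAILS

Verdict: the first failing condition is complementary_slackness -> comp.

comp


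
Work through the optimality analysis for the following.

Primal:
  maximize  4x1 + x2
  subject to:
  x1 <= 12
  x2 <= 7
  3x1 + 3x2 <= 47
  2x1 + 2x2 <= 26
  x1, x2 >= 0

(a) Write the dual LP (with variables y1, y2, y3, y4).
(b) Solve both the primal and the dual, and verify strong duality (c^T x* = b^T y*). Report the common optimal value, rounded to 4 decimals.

The standard primal-dual pair for 'max c^T x s.t. A x <= b, x >= 0' is:
  Dual:  min b^T y  s.t.  A^T y >= c,  y >= 0.

So the dual LP is:
  minimize  12y1 + 7y2 + 47y3 + 26y4
  subject to:
    y1 + 3y3 + 2y4 >= 4
    y2 + 3y3 + 2y4 >= 1
    y1, y2, y3, y4 >= 0

Solving the primal: x* = (12, 1).
  primal value c^T x* = 49.
Solving the dual: y* = (3, 0, 0, 0.5).
  dual value b^T y* = 49.
Strong duality: c^T x* = b^T y*. Confirmed.

49


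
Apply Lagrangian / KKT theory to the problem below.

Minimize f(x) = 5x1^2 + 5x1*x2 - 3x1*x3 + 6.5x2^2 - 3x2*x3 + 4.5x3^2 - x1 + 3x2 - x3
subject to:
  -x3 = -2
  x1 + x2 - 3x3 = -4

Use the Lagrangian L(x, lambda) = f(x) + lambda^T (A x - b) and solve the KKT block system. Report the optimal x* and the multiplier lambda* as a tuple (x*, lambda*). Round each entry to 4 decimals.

Form the Lagrangian:
  L(x, lambda) = (1/2) x^T Q x + c^T x + lambda^T (A x - b)
Stationarity (grad_x L = 0): Q x + c + A^T lambda = 0.
Primal feasibility: A x = b.

This gives the KKT block system:
  [ Q   A^T ] [ x     ]   [-c ]
  [ A    0  ] [ lambda ] = [ b ]

Solving the linear system:
  x*      = (1.5385, 0.4615, 2)
  lambda* = (43.0769, -10.6923)
  f(x*)   = 20.6154

x* = (1.5385, 0.4615, 2), lambda* = (43.0769, -10.6923)


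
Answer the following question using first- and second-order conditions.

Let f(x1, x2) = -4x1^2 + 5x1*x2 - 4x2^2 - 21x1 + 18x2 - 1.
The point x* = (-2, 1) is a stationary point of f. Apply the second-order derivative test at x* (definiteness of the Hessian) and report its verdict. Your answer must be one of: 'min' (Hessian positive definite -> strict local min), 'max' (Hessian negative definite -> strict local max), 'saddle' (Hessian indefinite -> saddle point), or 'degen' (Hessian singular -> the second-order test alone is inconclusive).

Compute the Hessian H = grad^2 f:
  H = [[-8, 5], [5, -8]]
Verify stationarity: grad f(x*) = H x* + g = (0, 0).
Eigenvalues of H: -13, -3.
Both eigenvalues < 0, so H is negative definite -> x* is a strict local max.

max


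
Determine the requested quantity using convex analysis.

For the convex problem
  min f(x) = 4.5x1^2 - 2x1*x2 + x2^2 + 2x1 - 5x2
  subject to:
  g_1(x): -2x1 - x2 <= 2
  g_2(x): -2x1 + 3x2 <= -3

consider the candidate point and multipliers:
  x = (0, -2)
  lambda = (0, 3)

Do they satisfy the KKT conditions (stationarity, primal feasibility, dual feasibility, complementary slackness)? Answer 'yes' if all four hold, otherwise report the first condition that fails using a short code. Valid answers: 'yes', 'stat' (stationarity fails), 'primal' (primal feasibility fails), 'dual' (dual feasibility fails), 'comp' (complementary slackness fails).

Gradient of f: grad f(x) = Q x + c = (6, -9)
Constraint values g_i(x) = a_i^T x - b_i:
  g_1((0, -2)) = 0
  g_2((0, -2)) = -3
Stationarity residual: grad f(x) + sum_i lambda_i a_i = (0, 0)
  -> stationarity OK
Primal feasibility (all g_i <= 0): OK
Dual feasibility (all lambda_i >= 0): OK
Complementary slackness (lambda_i * g_i(x) = 0 for all i): FAILS

Verdict: the first failing condition is complementary_slackness -> comp.

comp


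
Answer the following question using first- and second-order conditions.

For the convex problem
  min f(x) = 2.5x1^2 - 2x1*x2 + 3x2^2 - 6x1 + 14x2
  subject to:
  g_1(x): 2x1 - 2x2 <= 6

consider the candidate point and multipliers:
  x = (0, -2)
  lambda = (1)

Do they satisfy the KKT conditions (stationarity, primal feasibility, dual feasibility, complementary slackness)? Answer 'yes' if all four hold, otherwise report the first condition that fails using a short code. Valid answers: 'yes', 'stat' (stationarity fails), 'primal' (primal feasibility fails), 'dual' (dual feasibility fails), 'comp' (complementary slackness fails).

Gradient of f: grad f(x) = Q x + c = (-2, 2)
Constraint values g_i(x) = a_i^T x - b_i:
  g_1((0, -2)) = -2
Stationarity residual: grad f(x) + sum_i lambda_i a_i = (0, 0)
  -> stationarity OK
Primal feasibility (all g_i <= 0): OK
Dual feasibility (all lambda_i >= 0): OK
Complementary slackness (lambda_i * g_i(x) = 0 for all i): FAILS

Verdict: the first failing condition is complementary_slackness -> comp.

comp


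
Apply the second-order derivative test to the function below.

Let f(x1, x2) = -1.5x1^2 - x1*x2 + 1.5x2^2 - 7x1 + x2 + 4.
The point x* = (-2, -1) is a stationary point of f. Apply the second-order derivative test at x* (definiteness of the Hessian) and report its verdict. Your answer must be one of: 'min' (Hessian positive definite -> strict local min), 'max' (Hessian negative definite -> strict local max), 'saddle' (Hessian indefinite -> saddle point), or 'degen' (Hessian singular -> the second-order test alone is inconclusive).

Compute the Hessian H = grad^2 f:
  H = [[-3, -1], [-1, 3]]
Verify stationarity: grad f(x*) = H x* + g = (0, 0).
Eigenvalues of H: -3.1623, 3.1623.
Eigenvalues have mixed signs, so H is indefinite -> x* is a saddle point.

saddle


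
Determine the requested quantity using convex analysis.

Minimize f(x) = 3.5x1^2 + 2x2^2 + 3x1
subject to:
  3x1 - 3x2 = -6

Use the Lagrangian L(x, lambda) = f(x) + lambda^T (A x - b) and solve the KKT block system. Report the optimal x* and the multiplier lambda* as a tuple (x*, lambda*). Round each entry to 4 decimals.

Form the Lagrangian:
  L(x, lambda) = (1/2) x^T Q x + c^T x + lambda^T (A x - b)
Stationarity (grad_x L = 0): Q x + c + A^T lambda = 0.
Primal feasibility: A x = b.

This gives the KKT block system:
  [ Q   A^T ] [ x     ]   [-c ]
  [ A    0  ] [ lambda ] = [ b ]

Solving the linear system:
  x*      = (-1, 1)
  lambda* = (1.3333)
  f(x*)   = 2.5

x* = (-1, 1), lambda* = (1.3333)


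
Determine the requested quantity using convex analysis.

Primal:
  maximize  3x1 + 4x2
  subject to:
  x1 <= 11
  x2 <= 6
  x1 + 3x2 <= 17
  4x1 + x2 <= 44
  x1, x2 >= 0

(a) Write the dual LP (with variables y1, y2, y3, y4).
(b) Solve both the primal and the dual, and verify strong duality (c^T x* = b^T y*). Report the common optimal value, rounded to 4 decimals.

The standard primal-dual pair for 'max c^T x s.t. A x <= b, x >= 0' is:
  Dual:  min b^T y  s.t.  A^T y >= c,  y >= 0.

So the dual LP is:
  minimize  11y1 + 6y2 + 17y3 + 44y4
  subject to:
    y1 + y3 + 4y4 >= 3
    y2 + 3y3 + y4 >= 4
    y1, y2, y3, y4 >= 0

Solving the primal: x* = (10.4545, 2.1818).
  primal value c^T x* = 40.0909.
Solving the dual: y* = (0, 0, 1.1818, 0.4545).
  dual value b^T y* = 40.0909.
Strong duality: c^T x* = b^T y*. Confirmed.

40.0909


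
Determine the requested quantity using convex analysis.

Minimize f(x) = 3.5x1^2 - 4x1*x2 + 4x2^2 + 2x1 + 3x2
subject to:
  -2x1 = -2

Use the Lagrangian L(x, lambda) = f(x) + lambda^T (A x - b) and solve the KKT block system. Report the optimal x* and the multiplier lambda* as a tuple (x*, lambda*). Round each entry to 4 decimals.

Form the Lagrangian:
  L(x, lambda) = (1/2) x^T Q x + c^T x + lambda^T (A x - b)
Stationarity (grad_x L = 0): Q x + c + A^T lambda = 0.
Primal feasibility: A x = b.

This gives the KKT block system:
  [ Q   A^T ] [ x     ]   [-c ]
  [ A    0  ] [ lambda ] = [ b ]

Solving the linear system:
  x*      = (1, 0.125)
  lambda* = (4.25)
  f(x*)   = 5.4375

x* = (1, 0.125), lambda* = (4.25)


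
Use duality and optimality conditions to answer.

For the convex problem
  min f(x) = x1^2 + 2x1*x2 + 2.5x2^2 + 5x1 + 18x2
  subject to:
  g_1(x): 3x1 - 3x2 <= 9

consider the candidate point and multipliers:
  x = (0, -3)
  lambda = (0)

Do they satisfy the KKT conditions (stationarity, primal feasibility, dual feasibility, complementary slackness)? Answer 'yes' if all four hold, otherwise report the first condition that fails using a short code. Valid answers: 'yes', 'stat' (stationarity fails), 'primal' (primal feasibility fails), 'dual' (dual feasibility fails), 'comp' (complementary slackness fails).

Gradient of f: grad f(x) = Q x + c = (-1, 3)
Constraint values g_i(x) = a_i^T x - b_i:
  g_1((0, -3)) = 0
Stationarity residual: grad f(x) + sum_i lambda_i a_i = (-1, 3)
  -> stationarity FAILS
Primal feasibility (all g_i <= 0): OK
Dual feasibility (all lambda_i >= 0): OK
Complementary slackness (lambda_i * g_i(x) = 0 for all i): OK

Verdict: the first failing condition is stationarity -> stat.

stat


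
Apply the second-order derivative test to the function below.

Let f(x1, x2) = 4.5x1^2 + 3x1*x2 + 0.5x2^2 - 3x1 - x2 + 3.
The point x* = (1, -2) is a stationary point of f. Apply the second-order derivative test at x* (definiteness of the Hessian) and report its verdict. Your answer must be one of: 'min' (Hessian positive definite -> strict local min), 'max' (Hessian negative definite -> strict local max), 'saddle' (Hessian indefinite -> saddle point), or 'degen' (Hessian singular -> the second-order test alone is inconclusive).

Compute the Hessian H = grad^2 f:
  H = [[9, 3], [3, 1]]
Verify stationarity: grad f(x*) = H x* + g = (0, 0).
Eigenvalues of H: 0, 10.
H has a zero eigenvalue (singular; positive semidefinite but not definite), so H is neither positive definite, negative definite, nor indefinite. The second-order test alone is inconclusive -> degen.
(Indeed, f is constant along the null direction of H through x*, so x* is not a strict local extremum.)

degen


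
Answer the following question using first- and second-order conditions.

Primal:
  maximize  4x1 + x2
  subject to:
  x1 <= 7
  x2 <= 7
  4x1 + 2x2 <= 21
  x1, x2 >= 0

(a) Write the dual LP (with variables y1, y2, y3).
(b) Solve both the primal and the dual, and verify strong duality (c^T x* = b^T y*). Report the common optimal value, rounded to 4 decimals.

The standard primal-dual pair for 'max c^T x s.t. A x <= b, x >= 0' is:
  Dual:  min b^T y  s.t.  A^T y >= c,  y >= 0.

So the dual LP is:
  minimize  7y1 + 7y2 + 21y3
  subject to:
    y1 + 4y3 >= 4
    y2 + 2y3 >= 1
    y1, y2, y3 >= 0

Solving the primal: x* = (5.25, 0).
  primal value c^T x* = 21.
Solving the dual: y* = (0, 0, 1).
  dual value b^T y* = 21.
Strong duality: c^T x* = b^T y*. Confirmed.

21


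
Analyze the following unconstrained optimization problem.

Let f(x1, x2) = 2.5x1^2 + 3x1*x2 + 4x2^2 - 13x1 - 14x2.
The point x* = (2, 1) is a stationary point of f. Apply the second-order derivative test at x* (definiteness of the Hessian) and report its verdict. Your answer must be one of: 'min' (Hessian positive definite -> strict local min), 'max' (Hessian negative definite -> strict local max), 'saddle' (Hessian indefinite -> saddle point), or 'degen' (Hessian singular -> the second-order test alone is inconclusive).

Compute the Hessian H = grad^2 f:
  H = [[5, 3], [3, 8]]
Verify stationarity: grad f(x*) = H x* + g = (0, 0).
Eigenvalues of H: 3.1459, 9.8541.
Both eigenvalues > 0, so H is positive definite -> x* is a strict local min.

min


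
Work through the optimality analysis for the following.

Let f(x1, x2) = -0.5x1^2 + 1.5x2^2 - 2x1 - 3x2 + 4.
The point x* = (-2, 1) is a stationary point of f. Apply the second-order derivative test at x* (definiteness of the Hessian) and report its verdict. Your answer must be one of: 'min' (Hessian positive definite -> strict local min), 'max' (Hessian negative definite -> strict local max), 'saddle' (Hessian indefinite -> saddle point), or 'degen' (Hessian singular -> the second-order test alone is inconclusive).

Compute the Hessian H = grad^2 f:
  H = [[-1, 0], [0, 3]]
Verify stationarity: grad f(x*) = H x* + g = (0, 0).
Eigenvalues of H: -1, 3.
Eigenvalues have mixed signs, so H is indefinite -> x* is a saddle point.

saddle


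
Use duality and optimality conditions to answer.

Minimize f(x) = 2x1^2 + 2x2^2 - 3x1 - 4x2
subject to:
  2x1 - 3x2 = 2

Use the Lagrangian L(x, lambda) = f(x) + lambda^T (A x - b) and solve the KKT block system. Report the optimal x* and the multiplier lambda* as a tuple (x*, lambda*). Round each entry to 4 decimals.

Form the Lagrangian:
  L(x, lambda) = (1/2) x^T Q x + c^T x + lambda^T (A x - b)
Stationarity (grad_x L = 0): Q x + c + A^T lambda = 0.
Primal feasibility: A x = b.

This gives the KKT block system:
  [ Q   A^T ] [ x     ]   [-c ]
  [ A    0  ] [ lambda ] = [ b ]

Solving the linear system:
  x*      = (1.2885, 0.1923)
  lambda* = (-1.0769)
  f(x*)   = -1.2404

x* = (1.2885, 0.1923), lambda* = (-1.0769)


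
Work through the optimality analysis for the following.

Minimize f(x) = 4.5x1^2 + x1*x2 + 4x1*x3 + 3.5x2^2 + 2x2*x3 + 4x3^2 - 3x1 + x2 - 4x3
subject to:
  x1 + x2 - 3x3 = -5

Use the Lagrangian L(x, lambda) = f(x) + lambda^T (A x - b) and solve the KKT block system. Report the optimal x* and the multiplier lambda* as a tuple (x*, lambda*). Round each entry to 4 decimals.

Form the Lagrangian:
  L(x, lambda) = (1/2) x^T Q x + c^T x + lambda^T (A x - b)
Stationarity (grad_x L = 0): Q x + c + A^T lambda = 0.
Primal feasibility: A x = b.

This gives the KKT block system:
  [ Q   A^T ] [ x     ]   [-c ]
  [ A    0  ] [ lambda ] = [ b ]

Solving the linear system:
  x*      = (-0.3333, -0.6667, 1.3333)
  lambda* = (1.3333)
  f(x*)   = 0.8333

x* = (-0.3333, -0.6667, 1.3333), lambda* = (1.3333)


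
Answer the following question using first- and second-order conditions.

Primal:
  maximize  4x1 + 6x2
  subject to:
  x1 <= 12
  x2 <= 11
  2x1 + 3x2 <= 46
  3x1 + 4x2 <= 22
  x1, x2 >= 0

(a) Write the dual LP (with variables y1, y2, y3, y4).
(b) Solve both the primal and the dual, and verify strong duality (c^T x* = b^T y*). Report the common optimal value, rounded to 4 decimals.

The standard primal-dual pair for 'max c^T x s.t. A x <= b, x >= 0' is:
  Dual:  min b^T y  s.t.  A^T y >= c,  y >= 0.

So the dual LP is:
  minimize  12y1 + 11y2 + 46y3 + 22y4
  subject to:
    y1 + 2y3 + 3y4 >= 4
    y2 + 3y3 + 4y4 >= 6
    y1, y2, y3, y4 >= 0

Solving the primal: x* = (0, 5.5).
  primal value c^T x* = 33.
Solving the dual: y* = (0, 0, 0, 1.5).
  dual value b^T y* = 33.
Strong duality: c^T x* = b^T y*. Confirmed.

33


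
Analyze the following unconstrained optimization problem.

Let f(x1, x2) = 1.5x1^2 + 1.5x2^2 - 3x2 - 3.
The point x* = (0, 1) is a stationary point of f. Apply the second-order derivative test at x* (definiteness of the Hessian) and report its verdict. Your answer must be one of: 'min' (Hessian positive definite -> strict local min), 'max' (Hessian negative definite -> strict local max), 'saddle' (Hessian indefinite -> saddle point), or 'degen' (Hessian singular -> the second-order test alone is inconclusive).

Compute the Hessian H = grad^2 f:
  H = [[3, 0], [0, 3]]
Verify stationarity: grad f(x*) = H x* + g = (0, 0).
Eigenvalues of H: 3, 3.
Both eigenvalues > 0, so H is positive definite -> x* is a strict local min.

min


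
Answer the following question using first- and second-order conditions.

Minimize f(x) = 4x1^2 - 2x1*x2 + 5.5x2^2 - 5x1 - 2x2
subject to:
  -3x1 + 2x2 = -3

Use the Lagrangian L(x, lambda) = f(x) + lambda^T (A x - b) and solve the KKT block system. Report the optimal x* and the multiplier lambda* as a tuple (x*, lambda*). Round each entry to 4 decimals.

Form the Lagrangian:
  L(x, lambda) = (1/2) x^T Q x + c^T x + lambda^T (A x - b)
Stationarity (grad_x L = 0): Q x + c + A^T lambda = 0.
Primal feasibility: A x = b.

This gives the KKT block system:
  [ Q   A^T ] [ x     ]   [-c ]
  [ A    0  ] [ lambda ] = [ b ]

Solving the linear system:
  x*      = (1.1121, 0.1682)
  lambda* = (1.1869)
  f(x*)   = -1.1682

x* = (1.1121, 0.1682), lambda* = (1.1869)


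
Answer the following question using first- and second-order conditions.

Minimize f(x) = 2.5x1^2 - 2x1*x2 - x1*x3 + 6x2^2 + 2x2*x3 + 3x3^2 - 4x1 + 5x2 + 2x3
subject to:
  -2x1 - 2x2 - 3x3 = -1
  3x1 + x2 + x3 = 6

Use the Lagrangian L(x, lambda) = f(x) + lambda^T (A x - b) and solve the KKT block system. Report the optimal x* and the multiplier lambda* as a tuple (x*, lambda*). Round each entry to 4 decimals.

Form the Lagrangian:
  L(x, lambda) = (1/2) x^T Q x + c^T x + lambda^T (A x - b)
Stationarity (grad_x L = 0): Q x + c + A^T lambda = 0.
Primal feasibility: A x = b.

This gives the KKT block system:
  [ Q   A^T ] [ x     ]   [-c ]
  [ A    0  ] [ lambda ] = [ b ]

Solving the linear system:
  x*      = (2.4389, -0.072, -1.2446)
  lambda* = (-4.8191, -6.407)
  f(x*)   = 10.5092

x* = (2.4389, -0.072, -1.2446), lambda* = (-4.8191, -6.407)


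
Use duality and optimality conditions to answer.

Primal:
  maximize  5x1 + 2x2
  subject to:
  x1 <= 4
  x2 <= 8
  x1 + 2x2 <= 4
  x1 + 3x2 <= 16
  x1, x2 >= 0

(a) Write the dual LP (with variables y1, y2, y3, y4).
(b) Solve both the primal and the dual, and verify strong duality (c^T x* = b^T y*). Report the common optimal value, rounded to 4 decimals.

The standard primal-dual pair for 'max c^T x s.t. A x <= b, x >= 0' is:
  Dual:  min b^T y  s.t.  A^T y >= c,  y >= 0.

So the dual LP is:
  minimize  4y1 + 8y2 + 4y3 + 16y4
  subject to:
    y1 + y3 + y4 >= 5
    y2 + 2y3 + 3y4 >= 2
    y1, y2, y3, y4 >= 0

Solving the primal: x* = (4, 0).
  primal value c^T x* = 20.
Solving the dual: y* = (4, 0, 1, 0).
  dual value b^T y* = 20.
Strong duality: c^T x* = b^T y*. Confirmed.

20


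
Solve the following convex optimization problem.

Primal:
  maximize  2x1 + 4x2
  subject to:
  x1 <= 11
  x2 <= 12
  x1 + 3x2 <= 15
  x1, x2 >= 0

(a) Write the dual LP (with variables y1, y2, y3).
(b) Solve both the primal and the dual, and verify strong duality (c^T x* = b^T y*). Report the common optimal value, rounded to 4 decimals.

The standard primal-dual pair for 'max c^T x s.t. A x <= b, x >= 0' is:
  Dual:  min b^T y  s.t.  A^T y >= c,  y >= 0.

So the dual LP is:
  minimize  11y1 + 12y2 + 15y3
  subject to:
    y1 + y3 >= 2
    y2 + 3y3 >= 4
    y1, y2, y3 >= 0

Solving the primal: x* = (11, 1.3333).
  primal value c^T x* = 27.3333.
Solving the dual: y* = (0.6667, 0, 1.3333).
  dual value b^T y* = 27.3333.
Strong duality: c^T x* = b^T y*. Confirmed.

27.3333
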